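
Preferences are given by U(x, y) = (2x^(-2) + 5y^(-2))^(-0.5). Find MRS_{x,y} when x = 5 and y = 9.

MRS = 1458/625

For CES with ρ = -2, MRS = (2/5)·(y/x)^3.
At (5, 9): MRS = 1458/625.
That is, one extra unit of x is worth 1458/625 units of y at the margin.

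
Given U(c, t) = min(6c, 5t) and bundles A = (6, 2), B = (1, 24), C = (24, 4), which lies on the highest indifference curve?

Bundle C

Evaluate utility at each bundle:
U(A) = 10.
U(B) = 6.
U(C) = 20.
Highest utility is C, so C ≻ A ≻ B.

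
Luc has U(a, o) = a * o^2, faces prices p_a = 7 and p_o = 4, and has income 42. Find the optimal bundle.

MU_a = o^2 and MU_o = 2·a·o.
MRS = MU_a/MU_o = (1/2)·o/a.
Tangency: set MRS = p_a/p_o = 7/4 = 1.75.
So (1/2)·o/a = 1.75, i.e. o = 3.5·a.
Substitute into the budget 7·a + 4·o = 42: 21·a = 42, so a* = 2.
Then o* = 3.5·2 = 7.

a* = 2, o* = 7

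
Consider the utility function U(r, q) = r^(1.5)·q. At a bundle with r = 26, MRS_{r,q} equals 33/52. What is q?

MU_r = 1.5·√r·q and MU_q = r^(1.5).
MRS = MU_r/MU_q = (1.5)·q/r.
Substitute r = 26: MRS = q/(52/3). Setting q/(52/3) = 33/52 gives q = (33/52)·(52/3) = 11.

q = 11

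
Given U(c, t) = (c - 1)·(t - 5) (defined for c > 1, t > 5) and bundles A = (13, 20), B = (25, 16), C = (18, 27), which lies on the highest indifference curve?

Evaluate utility at each bundle:
U(A) = 180.
U(B) = 264.
U(C) = 374.
Highest utility is C, so C ≻ B ≻ A.

Bundle C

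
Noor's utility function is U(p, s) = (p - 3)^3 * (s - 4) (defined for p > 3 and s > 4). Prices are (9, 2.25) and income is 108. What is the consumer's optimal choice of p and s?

MU_p = 3·(p−3)^2·(s−4), MU_s = (p−3)^3.
MRS = (3/1)·(s−4)/(p−3).
Tangency: set MRS = p_p/p_s = 9/2.25 = 4.
So (3/1)·(s − 4)/(p − 3) = 4, i.e. (s − 4) = (4/3)·(p − 3).
Rewrite the budget in excess-of-subsistence terms: 9·(p − 3) + 2.25·(s − 4) = 108 − 9·3 − 2.25·4 = 72.
Substituting, 12·(p − 3) = 72, so p − 3 = 6 and p* = 9.
Then s − 4 = (4/3)·6 = 8, so s* = 12.

p* = 9, s* = 12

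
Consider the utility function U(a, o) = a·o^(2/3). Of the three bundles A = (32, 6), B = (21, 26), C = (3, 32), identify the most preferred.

Evaluate utility at each bundle:
U(A) = 105.662.
U(B) = 184.304.
U(C) = 30.238.
Highest utility is B, so B ≻ A ≻ C.

Bundle B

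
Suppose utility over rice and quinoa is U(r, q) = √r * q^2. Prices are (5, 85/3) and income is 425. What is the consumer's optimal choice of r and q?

r* = 17, q* = 12

MU_r = 0.5·r^(-0.5)·q^2 and MU_q = 2·√r·q.
MRS = MU_r/MU_q = (0.25)·q/r.
Tangency: set MRS = p_r/p_q = 5/(85/3) = 3/17.
So (0.25)·q/r = 3/17, i.e. q = (12/17)·r.
Substitute into the budget 5·r + (85/3)·q = 425: 25·r = 425, so r* = 17.
Then q* = (12/17)·17 = 12.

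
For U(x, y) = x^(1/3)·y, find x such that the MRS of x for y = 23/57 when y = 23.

MU_x = 1/3·x^(-2/3)·y and MU_y = x^(1/3).
MRS = MU_x/MU_y = (1/3)·y/x.
Substitute y = 23: MRS = (23/3)/x. Setting (23/3)/x = 23/57 gives x = (23/3)/(23/57) = 19.

x = 19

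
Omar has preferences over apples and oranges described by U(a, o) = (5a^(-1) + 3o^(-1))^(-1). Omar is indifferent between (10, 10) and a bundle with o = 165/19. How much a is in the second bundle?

U depends on (a, o) only through S = 5a^(-1) + 3o^(-1), so equal utility means equal S. At (10, 10): S = 0.8.
With o = 165/19: 3·(165/19)^(-1) = 19/55, so 5a^(-1) = 0.8 − 19/55 = 5/11, i.e. a^(-1) = 1/11.
Hence a = 1/(1/11) = 11.
Check: U(11, 165/19) = 1.25.

a = 11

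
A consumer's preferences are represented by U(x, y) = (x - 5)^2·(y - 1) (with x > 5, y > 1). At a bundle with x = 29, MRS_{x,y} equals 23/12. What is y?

y = 24

MU_x = 2·(x−5)·(y−1), MU_y = (x−5)^2.
MRS = (2/1)·(y−1)/(x−5).
Substitute x = 29: MRS = (y − 1)/12. Setting this equal to 23/12 gives y − 1 = (23/12)·12 = 23, so y = 24.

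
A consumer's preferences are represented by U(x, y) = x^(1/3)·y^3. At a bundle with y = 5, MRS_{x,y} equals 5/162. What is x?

x = 18

MU_x = 1/3·x^(-2/3)·y^3 and MU_y = 3·x^(1/3)·y^2.
MRS = MU_x/MU_y = (1/9)·y/x.
Substitute y = 5: MRS = (5/9)/x. Setting (5/9)/x = 5/162 gives x = (5/9)/(5/162) = 18.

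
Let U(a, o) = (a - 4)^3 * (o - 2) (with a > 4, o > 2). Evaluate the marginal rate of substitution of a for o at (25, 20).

MU_a = 3·(a−4)^2·(o−2), MU_o = (a−4)^3.
MRS = (3/1)·(o−2)/(a−4).
At (25, 20): MRS = 18/7.
So at (25, 20) the consumer would give up 18/7 units of o for one more unit of a.

MRS = 18/7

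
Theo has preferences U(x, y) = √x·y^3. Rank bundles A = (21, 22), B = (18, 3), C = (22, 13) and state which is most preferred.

Evaluate utility at each bundle:
U(A) = 48795.266.
U(B) = 114.551.
U(C) = 10304.843.
Highest utility is A, so A ≻ C ≻ B.

Bundle A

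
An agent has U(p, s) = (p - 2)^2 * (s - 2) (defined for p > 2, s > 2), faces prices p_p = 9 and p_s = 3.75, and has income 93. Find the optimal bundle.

p* = 7, s* = 8

MU_p = 2·(p−2)·(s−2), MU_s = (p−2)^2.
MRS = (2/1)·(s−2)/(p−2).
Tangency: set MRS = p_p/p_s = 9/3.75 = 2.4.
So (2/1)·(s − 2)/(p − 2) = 2.4, i.e. (s − 2) = 1.2·(p − 2).
Rewrite the budget in excess-of-subsistence terms: 9·(p − 2) + 3.75·(s − 2) = 93 − 9·2 − 3.75·2 = 67.5.
Substituting, 13.5·(p − 2) = 67.5, so p − 2 = 5 and p* = 7.
Then s − 2 = 1.2·5 = 6, so s* = 8.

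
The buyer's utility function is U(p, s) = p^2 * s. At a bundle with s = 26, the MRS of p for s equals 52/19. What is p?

MU_p = 2·p·s and MU_s = p^2.
MRS = MU_p/MU_s = (2/1)·s/p.
Substitute s = 26: MRS = 52/p. Setting 52/p = 52/19 gives p = 52/(52/19) = 19.

p = 19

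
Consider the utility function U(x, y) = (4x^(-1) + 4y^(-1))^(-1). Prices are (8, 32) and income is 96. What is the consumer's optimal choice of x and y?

x* = 4, y* = 2

For CES with ρ = -1, MRS = (y/x)^2.
Tangency: set MRS = p_x/p_y = 8/32 = 0.25.
So (y/x)^2 = 0.25; taking the square root, y/x = 0.5, i.e. y = 0.5·x.
Substitute into the budget 8·x + 32·y = 96: 24·x = 96, so x* = 4 and y* = 0.5·4 = 2.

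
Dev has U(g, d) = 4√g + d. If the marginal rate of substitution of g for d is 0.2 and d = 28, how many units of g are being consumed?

g = 100

MU_g = 4/(2√g), MU_d = 1.
MRS = 4/(2√g) ÷ 1.
MRS depends only on g: 2/√g = 0.2 ⇒ √g = 2/0.2 = 10 ⇒ g = 100.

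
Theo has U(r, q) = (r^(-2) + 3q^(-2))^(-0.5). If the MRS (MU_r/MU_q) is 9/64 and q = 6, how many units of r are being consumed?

For CES with ρ = -2, MRS = (1/3)·(q/r)^3.
Setting (1/3)·(6/r)^3 = 9/64 gives (6/r)^3 = 27/64, so 6/r = 0.75 and r = 8.

r = 8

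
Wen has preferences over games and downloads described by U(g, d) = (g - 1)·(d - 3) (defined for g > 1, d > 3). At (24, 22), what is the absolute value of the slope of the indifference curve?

MU_g = (d−3), MU_d = (g−1).
MRS = (d−3)/(g−1).
At (24, 22): MRS = 19/23.
So at (24, 22) the consumer would give up 19/23 units of d for one more unit of g.

MRS = 19/23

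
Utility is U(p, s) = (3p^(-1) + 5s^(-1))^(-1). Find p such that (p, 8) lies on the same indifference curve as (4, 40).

U depends on (p, s) only through S = 3p^(-1) + 5s^(-1), so equal utility means equal S. At (4, 40): S = 0.875.
With s = 8: 5·8^(-1) = 0.625, so 3p^(-1) = 0.875 − 0.625 = 0.25, i.e. p^(-1) = 1/12.
Hence p = 1/(1/12) = 12.
Check: U(12, 8) = 1.1429.

p = 12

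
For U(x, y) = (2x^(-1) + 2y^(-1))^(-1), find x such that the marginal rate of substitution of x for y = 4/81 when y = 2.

x = 9

For CES with ρ = -1, MRS = (y/x)^2.
Setting (2/x)^2 = 4/81 gives 2/x = 2/9 and x = 9.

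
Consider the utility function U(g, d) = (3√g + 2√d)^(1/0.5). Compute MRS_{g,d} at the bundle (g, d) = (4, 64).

For CES with ρ = 0.5, MRS = (3/2)·√(d/g).
At (4, 64): MRS = 6.
So at (4, 64) the consumer would give up 6 units of d for one more unit of g.

MRS = 6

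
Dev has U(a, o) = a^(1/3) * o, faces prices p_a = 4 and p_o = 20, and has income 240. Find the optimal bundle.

MU_a = 1/3·a^(-2/3)·o and MU_o = a^(1/3).
MRS = MU_a/MU_o = (1/3)·o/a.
Tangency: set MRS = p_a/p_o = 4/20 = 0.2.
So (1/3)·o/a = 0.2, i.e. o = 0.6·a.
Substitute into the budget 4·a + 20·o = 240: 16·a = 240, so a* = 15.
Then o* = 0.6·15 = 9.

a* = 15, o* = 9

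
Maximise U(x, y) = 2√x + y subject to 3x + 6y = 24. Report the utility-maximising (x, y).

MU_x = 2/(2√x), MU_y = 1.
MRS = 2/(2√x) ÷ 1.
Tangency: set MRS = p_x/p_y = 3/6 = 0.5.
MRS depends only on x: 1/√x = 0.5 ⇒ √x = 1/0.5 = 2 ⇒ x* = 4.
From the budget, 6·y = 24 − 3·4 = 12, so y* = 2.

x* = 4, y* = 2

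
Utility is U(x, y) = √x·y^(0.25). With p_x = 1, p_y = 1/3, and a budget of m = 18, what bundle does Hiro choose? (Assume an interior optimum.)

MU_x = 0.5·x^(-0.5)·y^(0.25) and MU_y = 0.25·√x·y^(-0.75).
MRS = MU_x/MU_y = (2)·y/x.
Tangency: set MRS = p_x/p_y = 1/(1/3) = 3.
So (2)·y/x = 3, i.e. y = 1.5·x.
Substitute into the budget 1·x + (1/3)·y = 18: 1.5·x = 18, so x* = 12.
Then y* = 1.5·12 = 18.

x* = 12, y* = 18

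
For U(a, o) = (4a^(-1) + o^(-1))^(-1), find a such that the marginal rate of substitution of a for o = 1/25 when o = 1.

For CES with ρ = -1, MRS = (4/1)·(o/a)^2.
Setting (4/1)·(1/a)^2 = 1/25 gives (1/a)^2 = 1/100, so 1/a = 0.1 and a = 10.

a = 10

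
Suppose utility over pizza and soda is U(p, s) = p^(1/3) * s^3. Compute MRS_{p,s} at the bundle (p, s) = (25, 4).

MU_p = 1/3·p^(-2/3)·s^3 and MU_s = 3·p^(1/3)·s^2.
MRS = MU_p/MU_s = (1/9)·s/p.
At (25, 4): MRS = 4/225.
So at (25, 4) the consumer would give up 4/225 units of s for one more unit of p.

MRS = 4/225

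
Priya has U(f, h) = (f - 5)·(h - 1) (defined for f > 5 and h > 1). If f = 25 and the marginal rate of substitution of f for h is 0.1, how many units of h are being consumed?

MU_f = (h−1), MU_h = (f−5).
MRS = (h−1)/(f−5).
Substitute f = 25: MRS = (h − 1)/20. Setting this equal to 0.1 gives h − 1 = 0.1·20 = 2, so h = 3.

h = 3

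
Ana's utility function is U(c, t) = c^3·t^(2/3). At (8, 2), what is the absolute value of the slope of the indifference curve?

MU_c = 3·c^2·t^(2/3) and MU_t = 2/3·c^3·t^(-1/3).
MRS = MU_c/MU_t = (4.5)·t/c.
At (8, 2): MRS = 1.125.
The indifference curve has slope −1.125 at this bundle.

MRS = 1.125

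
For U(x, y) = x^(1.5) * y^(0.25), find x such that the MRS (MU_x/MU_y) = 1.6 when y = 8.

MU_x = 1.5·√x·y^(0.25) and MU_y = 0.25·x^(1.5)·y^(-0.75).
MRS = MU_x/MU_y = (6)·y/x.
Substitute y = 8: MRS = 48/x. Setting 48/x = 1.6 gives x = 48/1.6 = 30.

x = 30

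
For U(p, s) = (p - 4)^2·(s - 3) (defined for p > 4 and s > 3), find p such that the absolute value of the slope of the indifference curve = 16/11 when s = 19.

p = 26

MU_p = 2·(p−4)·(s−3), MU_s = (p−4)^2.
MRS = (2/1)·(s−3)/(p−4).
Substitute s = 19: MRS = 32/(p − 4). Setting this equal to 16/11 gives p − 4 = 32/(16/11) = 22, so p = 26.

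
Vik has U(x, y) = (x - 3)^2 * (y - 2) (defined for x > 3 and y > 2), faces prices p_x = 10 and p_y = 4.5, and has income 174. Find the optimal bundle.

x* = 12, y* = 12

MU_x = 2·(x−3)·(y−2), MU_y = (x−3)^2.
MRS = (2/1)·(y−2)/(x−3).
Tangency: set MRS = p_x/p_y = 10/4.5 = 20/9.
So (2/1)·(y − 2)/(x − 3) = 20/9, i.e. (y − 2) = (10/9)·(x − 3).
Rewrite the budget in excess-of-subsistence terms: 10·(x − 3) + 4.5·(y − 2) = 174 − 10·3 − 4.5·2 = 135.
Substituting, 15·(x − 3) = 135, so x − 3 = 9 and x* = 12.
Then y − 2 = (10/9)·9 = 10, so y* = 12.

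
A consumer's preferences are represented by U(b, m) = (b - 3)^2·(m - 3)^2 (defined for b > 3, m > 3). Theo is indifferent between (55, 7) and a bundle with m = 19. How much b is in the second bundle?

U(55, 7) = 43264.
Set U(b, 19) = 43264 and solve.
With m = 19: (19 − 3)^2 = 256, so (b − 3)^2 = 43264/256 = 169.
Taking the square root (with b > 3): b − 3 = 13, so b = 16.
Check: U(16, 19) = 43264.

b = 16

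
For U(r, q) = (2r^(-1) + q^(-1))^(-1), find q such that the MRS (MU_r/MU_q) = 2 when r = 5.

For CES with ρ = -1, MRS = (2/1)·(q/r)^2.
Setting (2/1)·(q/5)^2 = 2 gives (q/5)^2 = 1, so q/5 = 1 and q = 5.

q = 5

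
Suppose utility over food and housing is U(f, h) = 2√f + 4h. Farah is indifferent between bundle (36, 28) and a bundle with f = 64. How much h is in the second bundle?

h = 27

U(36, 28) = 124.
Set U(64, h) = 124 and solve.
With f = 64: √64 = 8, so 4h = 124 − 2·8 = 108 and h = 27.
Check: U(64, 27) = 124.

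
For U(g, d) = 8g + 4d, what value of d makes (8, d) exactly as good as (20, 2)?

U(20, 2) = 168.
Set U(8, d) = 168 and solve.
8·8 + 4d = 168 ⇒ 4d = 104 ⇒ d = 26.
Check: U(8, 26) = 168.

d = 26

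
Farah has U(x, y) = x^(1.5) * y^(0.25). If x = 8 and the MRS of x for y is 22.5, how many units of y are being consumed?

y = 30

MU_x = 1.5·√x·y^(0.25) and MU_y = 0.25·x^(1.5)·y^(-0.75).
MRS = MU_x/MU_y = (6)·y/x.
Substitute x = 8: MRS = y/(4/3). Setting y/(4/3) = 22.5 gives y = 22.5·(4/3) = 30.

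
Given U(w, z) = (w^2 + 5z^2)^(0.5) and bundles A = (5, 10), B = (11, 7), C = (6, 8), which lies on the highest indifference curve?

Evaluate utility at each bundle:
U(A) = 22.913.
U(B) = 19.131.
U(C) = 18.868.
Highest utility is A, so A ≻ B ≻ C.

Bundle A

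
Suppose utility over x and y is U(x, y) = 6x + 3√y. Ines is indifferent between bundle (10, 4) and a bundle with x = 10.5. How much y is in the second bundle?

y = 1

U(10, 4) = 66.
Set U(10.5, y) = 66 and solve.
With x = 10.5: 3√y = 66 − 6·10.5 = 3, so √y = 1 and y = 1.
Check: U(10.5, 1) = 66.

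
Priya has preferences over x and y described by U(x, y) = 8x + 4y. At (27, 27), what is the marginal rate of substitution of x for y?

MU_x = 8, MU_y = 4, so MRS = 8/4 = 2 at every bundle.
At (27, 27): MRS = 2.
That is, one extra unit of x is worth 2 units of y at the margin.

MRS = 2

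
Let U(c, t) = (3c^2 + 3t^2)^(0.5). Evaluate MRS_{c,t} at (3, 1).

For CES with ρ = 2, MRS = (t/c)^(-1).
At (3, 1): MRS = 3.
So at (3, 1) the consumer would give up 3 units of t for one more unit of c.

MRS = 3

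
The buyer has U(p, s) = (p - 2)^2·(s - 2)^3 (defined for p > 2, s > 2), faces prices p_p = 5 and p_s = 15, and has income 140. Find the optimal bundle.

p* = 10, s* = 6

MU_p = 2·(p−2)·(s−2)^3, MU_s = 3·(p−2)^2·(s−2)^2.
MRS = (2/3)·(s−2)/(p−2).
Tangency: set MRS = p_p/p_s = 5/15 = 1/3.
So (2/3)·(s − 2)/(p − 2) = 1/3, i.e. (s − 2) = 0.5·(p − 2).
Rewrite the budget in excess-of-subsistence terms: 5·(p − 2) + 15·(s − 2) = 140 − 5·2 − 15·2 = 100.
Substituting, 12.5·(p − 2) = 100, so p − 2 = 8 and p* = 10.
Then s − 2 = 0.5·8 = 4, so s* = 6.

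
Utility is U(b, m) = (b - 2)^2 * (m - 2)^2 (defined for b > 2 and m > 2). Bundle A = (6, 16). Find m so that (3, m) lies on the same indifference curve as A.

U(6, 16) = 3136.
Set U(3, m) = 3136 and solve.
With b = 3: (3 − 2)^2 = 1, so (m − 2)^2 = 3136/1 = 3136.
Taking the square root (with m > 2): m − 2 = 56, so m = 58.
Check: U(3, 58) = 3136.

m = 58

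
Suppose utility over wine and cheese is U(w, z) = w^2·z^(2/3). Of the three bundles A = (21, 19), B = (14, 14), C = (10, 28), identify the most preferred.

Evaluate utility at each bundle:
U(A) = 3140.082.
U(B) = 1138.522.
U(C) = 922.087.
Highest utility is A, so A ≻ B ≻ C.

Bundle A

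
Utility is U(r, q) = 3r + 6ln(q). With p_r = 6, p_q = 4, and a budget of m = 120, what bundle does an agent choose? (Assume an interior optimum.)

r* = 18, q* = 3

MU_r = 3, MU_q = 6/q.
MRS = 3 ÷ (6/q).
Tangency: set MRS = p_r/p_q = 6/4 = 1.5.
MRS depends only on q: 0.5·q = 1.5 ⇒ q* = 1.5/0.5 = 3.
From the budget, 6·r = 120 − 4·3 = 108, so r* = 18.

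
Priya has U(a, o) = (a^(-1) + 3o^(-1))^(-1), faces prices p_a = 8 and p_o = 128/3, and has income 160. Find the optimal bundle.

For CES with ρ = -1, MRS = (1/3)·(o/a)^2.
Tangency: set MRS = p_a/p_o = 8/(128/3) = 3/16.
So (o/a)^2 = 9/16; taking the square root, o/a = 0.75, i.e. o = 0.75·a.
Substitute into the budget 8·a + (128/3)·o = 160: 40·a = 160, so a* = 4 and o* = 0.75·4 = 3.

a* = 4, o* = 3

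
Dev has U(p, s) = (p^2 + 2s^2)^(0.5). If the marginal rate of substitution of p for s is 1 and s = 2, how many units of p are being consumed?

For CES with ρ = 2, MRS = (1/2)·(s/p)^(-1).
Setting (1/2)·(2/p)^(-1) = 1 gives (2/p)^(-1) = 2, so 2/p = 0.5 and p = 4.

p = 4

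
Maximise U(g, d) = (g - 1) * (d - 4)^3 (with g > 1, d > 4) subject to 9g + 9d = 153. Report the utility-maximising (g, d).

MU_g = (d−4)^3, MU_d = 3·(g−1)·(d−4)^2.
MRS = (1/3)·(d−4)/(g−1).
Tangency: set MRS = p_g/p_d = 9/9 = 1.
So (1/3)·(d − 4)/(g − 1) = 1, i.e. (d − 4) = 3·(g − 1).
Rewrite the budget in excess-of-subsistence terms: 9·(g − 1) + 9·(d − 4) = 153 − 9·1 − 9·4 = 108.
Substituting, 36·(g − 1) = 108, so g − 1 = 3 and g* = 4.
Then d − 4 = 3·3 = 9, so d* = 13.

g* = 4, d* = 13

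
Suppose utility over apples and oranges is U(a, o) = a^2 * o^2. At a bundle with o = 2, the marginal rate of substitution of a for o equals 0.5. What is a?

MU_a = 2·a·o^2 and MU_o = 2·a^2·o.
MRS = MU_a/MU_o = o/a.
Substitute o = 2: MRS = 2/a. Setting 2/a = 0.5 gives a = 2/0.5 = 4.

a = 4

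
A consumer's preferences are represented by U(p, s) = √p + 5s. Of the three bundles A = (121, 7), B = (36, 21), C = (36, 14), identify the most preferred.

Bundle B

Evaluate utility at each bundle:
U(A) = 46.000.
U(B) = 111.000.
U(C) = 76.000.
Highest utility is B, so B ≻ C ≻ A.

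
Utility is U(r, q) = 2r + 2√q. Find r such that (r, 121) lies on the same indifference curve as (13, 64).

r = 10

U(13, 64) = 42.
Set U(r, 121) = 42 and solve.
With q = 121: √121 = 11, so 2r = 42 − 2·11 = 20 and r = 10.
Check: U(10, 121) = 42.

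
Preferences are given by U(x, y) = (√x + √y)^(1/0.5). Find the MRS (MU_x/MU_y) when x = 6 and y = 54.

MRS = 3

For CES with ρ = 0.5, MRS = √(y/x).
At (6, 54): MRS = 3.
The indifference curve has slope −3 at this bundle.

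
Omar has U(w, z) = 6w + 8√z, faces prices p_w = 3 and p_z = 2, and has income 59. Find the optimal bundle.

w* = 19, z* = 1

MU_w = 6, MU_z = 8/(2√z).
MRS = 6 ÷ (8/(2√z)).
Tangency: set MRS = p_w/p_z = 3/2 = 1.5.
MRS depends only on z: 1.5·√z = 1.5 ⇒ √z = 1.5/1.5 = 1 ⇒ z* = 1.
From the budget, 3·w = 59 − 2·1 = 57, so w* = 19.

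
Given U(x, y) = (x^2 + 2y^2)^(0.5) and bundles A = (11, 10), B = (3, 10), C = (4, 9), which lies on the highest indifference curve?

Evaluate utility at each bundle:
U(A) = 17.916.
U(B) = 14.457.
U(C) = 13.342.
Highest utility is A, so A ≻ B ≻ C.

Bundle A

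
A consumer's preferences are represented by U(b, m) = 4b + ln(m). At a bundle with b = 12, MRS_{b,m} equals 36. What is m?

MU_b = 4, MU_m = 1/m.
MRS = 4 ÷ (1/m).
MRS depends only on m: 4·m = 36 ⇒ m = 36/4 = 9.

m = 9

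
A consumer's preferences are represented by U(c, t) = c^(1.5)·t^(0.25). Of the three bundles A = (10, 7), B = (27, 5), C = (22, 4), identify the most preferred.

Evaluate utility at each bundle:
U(A) = 51.437.
U(B) = 209.792.
U(C) = 145.931.
Highest utility is B, so B ≻ C ≻ A.

Bundle B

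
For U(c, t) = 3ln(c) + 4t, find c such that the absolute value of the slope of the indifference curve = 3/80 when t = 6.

c = 20

MU_c = 3/c, MU_t = 4.
MRS = 3/c ÷ 4.
MRS depends only on c: 0.75/c = 3/80 ⇒ c = 0.75/(3/80) = 20.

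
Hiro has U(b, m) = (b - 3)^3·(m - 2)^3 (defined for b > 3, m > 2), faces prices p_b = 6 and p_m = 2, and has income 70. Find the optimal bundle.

b* = 7, m* = 14

MU_b = 3·(b−3)^2·(m−2)^3, MU_m = 3·(b−3)^3·(m−2)^2.
MRS = (m−2)/(b−3).
Tangency: set MRS = p_b/p_m = 6/2 = 3.
So (m − 2)/(b − 3) = 3, i.e. (m − 2) = 3·(b − 3).
Rewrite the budget in excess-of-subsistence terms: 6·(b − 3) + 2·(m − 2) = 70 − 6·3 − 2·2 = 48.
Substituting, 12·(b − 3) = 48, so b − 3 = 4 and b* = 7.
Then m − 2 = 3·4 = 12, so m* = 14.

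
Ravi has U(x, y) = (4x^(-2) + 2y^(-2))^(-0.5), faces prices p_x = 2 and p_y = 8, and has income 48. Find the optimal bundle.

For CES with ρ = -2, MRS = (4/2)·(y/x)^3.
Tangency: set MRS = p_x/p_y = 2/8 = 0.25.
So (y/x)^3 = 0.125; taking the cube root, y/x = 0.5, i.e. y = 0.5·x.
Substitute into the budget 2·x + 8·y = 48: 6·x = 48, so x* = 8 and y* = 0.5·8 = 4.

x* = 8, y* = 4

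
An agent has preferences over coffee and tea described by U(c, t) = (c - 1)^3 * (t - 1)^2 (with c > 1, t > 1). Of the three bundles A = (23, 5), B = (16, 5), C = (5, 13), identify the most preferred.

Evaluate utility at each bundle:
U(A) = 170368.
U(B) = 54000.
U(C) = 9216.
Highest utility is A, so A ≻ B ≻ C.

Bundle A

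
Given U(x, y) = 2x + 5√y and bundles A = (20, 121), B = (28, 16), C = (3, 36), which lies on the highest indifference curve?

Evaluate utility at each bundle:
U(A) = 95.000.
U(B) = 76.000.
U(C) = 36.000.
Highest utility is A, so A ≻ B ≻ C.

Bundle A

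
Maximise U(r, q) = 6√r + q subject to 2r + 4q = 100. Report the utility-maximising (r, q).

r* = 36, q* = 7

MU_r = 6/(2√r), MU_q = 1.
MRS = 6/(2√r) ÷ 1.
Tangency: set MRS = p_r/p_q = 2/4 = 0.5.
MRS depends only on r: 3/√r = 0.5 ⇒ √r = 3/0.5 = 6 ⇒ r* = 36.
From the budget, 4·q = 100 − 2·36 = 28, so q* = 7.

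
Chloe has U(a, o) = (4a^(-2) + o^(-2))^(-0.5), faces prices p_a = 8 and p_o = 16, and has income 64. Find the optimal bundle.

a* = 4, o* = 2

For CES with ρ = -2, MRS = (4/1)·(o/a)^3.
Tangency: set MRS = p_a/p_o = 8/16 = 0.5.
So (o/a)^3 = 0.125; taking the cube root, o/a = 0.5, i.e. o = 0.5·a.
Substitute into the budget 8·a + 16·o = 64: 16·a = 64, so a* = 4 and o* = 0.5·4 = 2.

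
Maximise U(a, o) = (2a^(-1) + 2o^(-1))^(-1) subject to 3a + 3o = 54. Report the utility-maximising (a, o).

For CES with ρ = -1, MRS = (o/a)^2.
Tangency: set MRS = p_a/p_o = 3/3 = 1.
So (o/a)^2 = 1; taking the square root, o/a = 1, i.e. o = a.
Substitute into the budget 3·a + 3·o = 54: 6·a = 54, so a* = 9 and o* = 9.

a* = 9, o* = 9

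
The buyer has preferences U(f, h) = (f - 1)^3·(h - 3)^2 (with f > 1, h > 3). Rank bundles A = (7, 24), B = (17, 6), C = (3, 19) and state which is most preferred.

Evaluate utility at each bundle:
U(A) = 95256.
U(B) = 36864.
U(C) = 2048.
Highest utility is A, so A ≻ B ≻ C.

Bundle A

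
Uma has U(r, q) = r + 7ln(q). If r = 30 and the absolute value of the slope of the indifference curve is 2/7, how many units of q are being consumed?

q = 2

MU_r = 1, MU_q = 7/q.
MRS = 1 ÷ (7/q).
MRS depends only on q: (1/7)·q = 2/7 ⇒ q = (2/7)/(1/7) = 2.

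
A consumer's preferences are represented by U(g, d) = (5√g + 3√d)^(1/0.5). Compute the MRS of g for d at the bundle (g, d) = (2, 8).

For CES with ρ = 0.5, MRS = (5/3)·√(d/g).
At (2, 8): MRS = 10/3.
So at (2, 8) the consumer would give up 10/3 units of d for one more unit of g.

MRS = 10/3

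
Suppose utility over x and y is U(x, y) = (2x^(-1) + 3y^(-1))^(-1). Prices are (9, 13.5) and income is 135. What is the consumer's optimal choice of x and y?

x* = 6, y* = 6

For CES with ρ = -1, MRS = (2/3)·(y/x)^2.
Tangency: set MRS = p_x/p_y = 9/13.5 = 2/3.
So (y/x)^2 = 1; taking the square root, y/x = 1, i.e. y = x.
Substitute into the budget 9·x + 13.5·y = 135: 22.5·x = 135, so x* = 6 and y* = 6.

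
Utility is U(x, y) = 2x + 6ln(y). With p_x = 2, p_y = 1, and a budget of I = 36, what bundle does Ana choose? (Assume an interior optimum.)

MU_x = 2, MU_y = 6/y.
MRS = 2 ÷ (6/y).
Tangency: set MRS = p_x/p_y = 2/1 = 2.
MRS depends only on y: (1/3)·y = 2 ⇒ y* = 2/(1/3) = 6.
From the budget, 2·x = 36 − 1·6 = 30, so x* = 15.

x* = 15, y* = 6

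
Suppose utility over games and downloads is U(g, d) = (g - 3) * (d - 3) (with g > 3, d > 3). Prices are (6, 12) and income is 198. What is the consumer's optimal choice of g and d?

MU_g = (d−3), MU_d = (g−3).
MRS = (d−3)/(g−3).
Tangency: set MRS = p_g/p_d = 6/12 = 0.5.
So (d − 3)/(g − 3) = 0.5, i.e. (d − 3) = 0.5·(g − 3).
Rewrite the budget in excess-of-subsistence terms: 6·(g − 3) + 12·(d − 3) = 198 − 6·3 − 12·3 = 144.
Substituting, 12·(g − 3) = 144, so g − 3 = 12 and g* = 15.
Then d − 3 = 0.5·12 = 6, so d* = 9.

g* = 15, d* = 9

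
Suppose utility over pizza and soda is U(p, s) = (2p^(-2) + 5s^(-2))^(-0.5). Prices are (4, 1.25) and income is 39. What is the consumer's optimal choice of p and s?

p* = 6, s* = 12

For CES with ρ = -2, MRS = (2/5)·(s/p)^3.
Tangency: set MRS = p_p/p_s = 4/1.25 = 3.2.
So (s/p)^3 = 8; taking the cube root, s/p = 2, i.e. s = 2·p.
Substitute into the budget 4·p + 1.25·s = 39: 6.5·p = 39, so p* = 6 and s* = 2·6 = 12.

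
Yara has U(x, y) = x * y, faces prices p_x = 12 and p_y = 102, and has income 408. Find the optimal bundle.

MU_x = y and MU_y = x.
MRS = MU_x/MU_y = y/x.
Tangency: set MRS = p_x/p_y = 12/102 = 2/17.
So y/x = 2/17, i.e. y = (2/17)·x.
Substitute into the budget 12·x + 102·y = 408: 24·x = 408, so x* = 17.
Then y* = (2/17)·17 = 2.

x* = 17, y* = 2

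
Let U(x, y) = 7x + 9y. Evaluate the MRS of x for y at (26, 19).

MU_x = 7, MU_y = 9, so MRS = 7/9 at every bundle.
At (26, 19): MRS = 7/9.
So at (26, 19) the consumer would give up 7/9 units of y for one more unit of x.

MRS = 7/9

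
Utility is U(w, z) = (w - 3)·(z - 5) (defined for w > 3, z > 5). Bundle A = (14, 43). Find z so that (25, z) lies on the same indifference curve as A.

z = 24

U(14, 43) = 418.
Set U(25, z) = 418 and solve.
With w = 25: (25 − 3) = 22, so (z − 5) = 418/22 = 19.
So z = 5 + 19 = 24.
Check: U(25, 24) = 418.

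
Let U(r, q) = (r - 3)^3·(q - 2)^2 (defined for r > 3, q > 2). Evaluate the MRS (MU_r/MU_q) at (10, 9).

MRS = 1.5

MU_r = 3·(r−3)^2·(q−2)^2, MU_q = 2·(r−3)^3·(q−2).
MRS = (3/2)·(q−2)/(r−3).
At (10, 9): MRS = 1.5.
So at (10, 9) the consumer would give up 1.5 units of q for one more unit of r.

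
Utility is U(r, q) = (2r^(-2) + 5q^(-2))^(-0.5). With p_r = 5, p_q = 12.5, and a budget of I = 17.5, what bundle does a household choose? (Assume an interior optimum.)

r* = 1, q* = 1

For CES with ρ = -2, MRS = (2/5)·(q/r)^3.
Tangency: set MRS = p_r/p_q = 5/12.5 = 0.4.
So (q/r)^3 = 1; taking the cube root, q/r = 1, i.e. q = r.
Substitute into the budget 5·r + 12.5·q = 17.5: 17.5·r = 17.5, so r* = 1 and q* = 1.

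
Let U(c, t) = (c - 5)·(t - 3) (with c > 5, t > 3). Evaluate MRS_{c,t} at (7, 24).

MRS = 10.5

MU_c = (t−3), MU_t = (c−5).
MRS = (t−3)/(c−5).
At (7, 24): MRS = 10.5.
The indifference curve has slope −10.5 at this bundle.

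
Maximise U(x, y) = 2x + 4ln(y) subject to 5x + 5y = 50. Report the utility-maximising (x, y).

x* = 8, y* = 2

MU_x = 2, MU_y = 4/y.
MRS = 2 ÷ (4/y).
Tangency: set MRS = p_x/p_y = 5/5 = 1.
MRS depends only on y: 0.5·y = 1 ⇒ y* = 1/0.5 = 2.
From the budget, 5·x = 50 − 5·2 = 40, so x* = 8.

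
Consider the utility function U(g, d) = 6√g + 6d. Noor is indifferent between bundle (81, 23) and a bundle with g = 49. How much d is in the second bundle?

U(81, 23) = 192.
Set U(49, d) = 192 and solve.
With g = 49: √49 = 7, so 6d = 192 − 6·7 = 150 and d = 25.
Check: U(49, 25) = 192.

d = 25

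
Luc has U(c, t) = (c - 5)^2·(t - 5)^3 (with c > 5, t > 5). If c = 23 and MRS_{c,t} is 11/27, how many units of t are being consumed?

t = 16

MU_c = 2·(c−5)·(t−5)^3, MU_t = 3·(c−5)^2·(t−5)^2.
MRS = (2/3)·(t−5)/(c−5).
Substitute c = 23: MRS = (t − 5)/27. Setting this equal to 11/27 gives t − 5 = (11/27)·27 = 11, so t = 16.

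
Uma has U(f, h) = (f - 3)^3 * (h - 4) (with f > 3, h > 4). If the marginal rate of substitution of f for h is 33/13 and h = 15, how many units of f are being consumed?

MU_f = 3·(f−3)^2·(h−4), MU_h = (f−3)^3.
MRS = (3/1)·(h−4)/(f−3).
Substitute h = 15: MRS = 33/(f − 3). Setting this equal to 33/13 gives f − 3 = 33/(33/13) = 13, so f = 16.

f = 16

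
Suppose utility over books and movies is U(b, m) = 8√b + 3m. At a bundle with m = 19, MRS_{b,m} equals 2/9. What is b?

MU_b = 8/(2√b), MU_m = 3.
MRS = 8/(2√b) ÷ 3.
MRS depends only on b: (4/3)/√b = 2/9 ⇒ √b = (4/3)/(2/9) = 6 ⇒ b = 36.

b = 36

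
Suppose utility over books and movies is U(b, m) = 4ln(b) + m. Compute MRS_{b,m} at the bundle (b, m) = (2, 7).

MU_b = 4/b, MU_m = 1.
MRS = 4/b ÷ 1.
At (2, 7): MRS = 2.
That is, one extra unit of b is worth 2 units of m at the margin.

MRS = 2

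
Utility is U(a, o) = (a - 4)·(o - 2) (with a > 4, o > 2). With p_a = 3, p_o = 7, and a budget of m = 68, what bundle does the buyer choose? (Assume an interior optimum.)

a* = 11, o* = 5

MU_a = (o−2), MU_o = (a−4).
MRS = (o−2)/(a−4).
Tangency: set MRS = p_a/p_o = 3/7.
So (o − 2)/(a − 4) = 3/7, i.e. (o − 2) = (3/7)·(a − 4).
Rewrite the budget in excess-of-subsistence terms: 3·(a − 4) + 7·(o − 2) = 68 − 3·4 − 7·2 = 42.
Substituting, 6·(a − 4) = 42, so a − 4 = 7 and a* = 11.
Then o − 2 = (3/7)·7 = 3, so o* = 5.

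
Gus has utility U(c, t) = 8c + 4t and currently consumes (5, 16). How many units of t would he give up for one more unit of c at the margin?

MRS = 2

MU_c = 8, MU_t = 4, so MRS = 8/4 = 2 at every bundle.
At (5, 16): MRS = 2.
The indifference curve has slope −2 at this bundle.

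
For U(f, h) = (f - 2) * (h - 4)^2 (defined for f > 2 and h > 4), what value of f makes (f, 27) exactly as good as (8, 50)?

f = 26

U(8, 50) = 12696.
Set U(f, 27) = 12696 and solve.
With h = 27: (27 − 4)^2 = 529, so (f − 2) = 12696/529 = 24.
So f = 2 + 24 = 26.
Check: U(26, 27) = 12696.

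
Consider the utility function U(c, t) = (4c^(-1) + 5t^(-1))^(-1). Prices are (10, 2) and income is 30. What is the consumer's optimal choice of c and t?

For CES with ρ = -1, MRS = (4/5)·(t/c)^2.
Tangency: set MRS = p_c/p_t = 10/2 = 5.
So (t/c)^2 = 6.25; taking the square root, t/c = 2.5, i.e. t = 2.5·c.
Substitute into the budget 10·c + 2·t = 30: 15·c = 30, so c* = 2 and t* = 2.5·2 = 5.

c* = 2, t* = 5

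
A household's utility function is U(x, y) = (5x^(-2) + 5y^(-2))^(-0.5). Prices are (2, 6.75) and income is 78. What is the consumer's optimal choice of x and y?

x* = 12, y* = 8

For CES with ρ = -2, MRS = (y/x)^3.
Tangency: set MRS = p_x/p_y = 2/6.75 = 8/27.
So (y/x)^3 = 8/27; taking the cube root, y/x = 2/3, i.e. y = (2/3)·x.
Substitute into the budget 2·x + 6.75·y = 78: 6.5·x = 78, so x* = 12 and y* = (2/3)·12 = 8.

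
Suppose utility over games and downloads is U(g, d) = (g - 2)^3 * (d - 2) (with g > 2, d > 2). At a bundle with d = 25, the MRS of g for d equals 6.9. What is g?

g = 12

MU_g = 3·(g−2)^2·(d−2), MU_d = (g−2)^3.
MRS = (3/1)·(d−2)/(g−2).
Substitute d = 25: MRS = 69/(g − 2). Setting this equal to 6.9 gives g − 2 = 69/6.9 = 10, so g = 12.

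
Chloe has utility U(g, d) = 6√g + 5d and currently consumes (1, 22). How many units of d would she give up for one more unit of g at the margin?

MRS = 0.6

MU_g = 6/(2√g), MU_d = 5.
MRS = 6/(2√g) ÷ 5.
At (1, 22): MRS = 0.6.
So at (1, 22) the consumer would give up 0.6 units of d for one more unit of g.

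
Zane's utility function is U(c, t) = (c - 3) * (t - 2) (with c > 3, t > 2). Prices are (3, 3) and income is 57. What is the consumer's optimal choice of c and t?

MU_c = (t−2), MU_t = (c−3).
MRS = (t−2)/(c−3).
Tangency: set MRS = p_c/p_t = 3/3 = 1.
So (t − 2)/(c − 3) = 1, i.e. (t − 2) = (c − 3).
Rewrite the budget in excess-of-subsistence terms: 3·(c − 3) + 3·(t − 2) = 57 − 3·3 − 3·2 = 42.
Substituting, 6·(c − 3) = 42, so c − 3 = 7 and c* = 10.
Then t − 2 = 7, so t* = 9.

c* = 10, t* = 9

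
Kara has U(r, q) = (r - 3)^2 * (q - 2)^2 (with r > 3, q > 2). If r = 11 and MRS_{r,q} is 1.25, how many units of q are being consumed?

MU_r = 2·(r−3)·(q−2)^2, MU_q = 2·(r−3)^2·(q−2).
MRS = (q−2)/(r−3).
Substitute r = 11: MRS = (q − 2)/8. Setting this equal to 1.25 gives q − 2 = 1.25·8 = 10, so q = 12.

q = 12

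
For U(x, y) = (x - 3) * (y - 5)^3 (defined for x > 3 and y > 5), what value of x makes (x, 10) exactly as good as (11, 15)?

U(11, 15) = 8000.
Set U(x, 10) = 8000 and solve.
With y = 10: (10 − 5)^3 = 125, so (x − 3) = 8000/125 = 64.
So x = 3 + 64 = 67.
Check: U(67, 10) = 8000.

x = 67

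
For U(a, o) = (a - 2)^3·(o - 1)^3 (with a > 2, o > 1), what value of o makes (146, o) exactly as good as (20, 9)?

o = 2

U(20, 9) = 2985984.
Set U(146, o) = 2985984 and solve.
With a = 146: (146 − 2)^3 = 2985984, so (o − 1)^3 = 2985984/2985984 = 1.
Taking the cube root (with o > 1): o − 1 = 1, so o = 2.
Check: U(146, 2) = 2985984.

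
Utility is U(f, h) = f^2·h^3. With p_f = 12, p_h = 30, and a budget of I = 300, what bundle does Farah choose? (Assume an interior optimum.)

f* = 10, h* = 6

MU_f = 2·f·h^3 and MU_h = 3·f^2·h^2.
MRS = MU_f/MU_h = (2/3)·h/f.
Tangency: set MRS = p_f/p_h = 12/30 = 0.4.
So (2/3)·h/f = 0.4, i.e. h = 0.6·f.
Substitute into the budget 12·f + 30·h = 300: 30·f = 300, so f* = 10.
Then h* = 0.6·10 = 6.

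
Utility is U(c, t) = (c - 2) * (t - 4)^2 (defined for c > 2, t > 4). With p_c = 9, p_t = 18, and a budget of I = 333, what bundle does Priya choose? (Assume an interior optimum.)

c* = 11, t* = 13

MU_c = (t−4)^2, MU_t = 2·(c−2)·(t−4).
MRS = (1/2)·(t−4)/(c−2).
Tangency: set MRS = p_c/p_t = 9/18 = 0.5.
So (1/2)·(t − 4)/(c − 2) = 0.5, i.e. (t − 4) = (c − 2).
Rewrite the budget in excess-of-subsistence terms: 9·(c − 2) + 18·(t − 4) = 333 − 9·2 − 18·4 = 243.
Substituting, 27·(c − 2) = 243, so c − 2 = 9 and c* = 11.
Then t − 4 = 9, so t* = 13.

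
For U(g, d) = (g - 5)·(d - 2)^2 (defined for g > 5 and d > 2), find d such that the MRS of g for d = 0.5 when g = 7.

d = 4

MU_g = (d−2)^2, MU_d = 2·(g−5)·(d−2).
MRS = (1/2)·(d−2)/(g−5).
Substitute g = 7: MRS = (d − 2)/4. Setting this equal to 0.5 gives d − 2 = 0.5·4 = 2, so d = 4.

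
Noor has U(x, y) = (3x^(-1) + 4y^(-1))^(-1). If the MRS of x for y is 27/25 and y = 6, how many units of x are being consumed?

For CES with ρ = -1, MRS = (3/4)·(y/x)^2.
Setting (3/4)·(6/x)^2 = 27/25 gives (6/x)^2 = 36/25, so 6/x = 1.2 and x = 5.

x = 5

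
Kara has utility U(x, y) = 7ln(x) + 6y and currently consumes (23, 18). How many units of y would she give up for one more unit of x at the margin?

MU_x = 7/x, MU_y = 6.
MRS = 7/x ÷ 6.
At (23, 18): MRS = 7/138.
The indifference curve has slope −7/138 at this bundle.

MRS = 7/138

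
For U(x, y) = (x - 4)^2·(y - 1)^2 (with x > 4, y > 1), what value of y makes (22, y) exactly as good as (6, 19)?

U(6, 19) = 1296.
Set U(22, y) = 1296 and solve.
With x = 22: (22 − 4)^2 = 324, so (y − 1)^2 = 1296/324 = 4.
Taking the square root (with y > 1): y − 1 = 2, so y = 3.
Check: U(22, 3) = 1296.

y = 3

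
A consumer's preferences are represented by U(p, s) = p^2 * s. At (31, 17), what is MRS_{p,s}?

MU_p = 2·p·s and MU_s = p^2.
MRS = MU_p/MU_s = (2/1)·s/p.
At (31, 17): MRS = 34/31.
So at (31, 17) the consumer would give up 34/31 units of s for one more unit of p.

MRS = 34/31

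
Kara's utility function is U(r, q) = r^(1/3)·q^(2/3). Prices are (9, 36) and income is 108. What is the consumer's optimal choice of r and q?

r* = 4, q* = 2

MU_r = 1/3·r^(-2/3)·q^(2/3) and MU_q = 2/3·r^(1/3)·q^(-1/3).
MRS = MU_r/MU_q = (0.5)·q/r.
Tangency: set MRS = p_r/p_q = 9/36 = 0.25.
So (0.5)·q/r = 0.25, i.e. q = 0.5·r.
Substitute into the budget 9·r + 36·q = 108: 27·r = 108, so r* = 4.
Then q* = 0.5·4 = 2.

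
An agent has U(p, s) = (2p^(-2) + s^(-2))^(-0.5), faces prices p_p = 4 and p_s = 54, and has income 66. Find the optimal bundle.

p* = 3, s* = 1

For CES with ρ = -2, MRS = (2/1)·(s/p)^3.
Tangency: set MRS = p_p/p_s = 4/54 = 2/27.
So (s/p)^3 = 1/27; taking the cube root, s/p = 1/3, i.e. s = (1/3)·p.
Substitute into the budget 4·p + 54·s = 66: 22·p = 66, so p* = 3 and s* = (1/3)·3 = 1.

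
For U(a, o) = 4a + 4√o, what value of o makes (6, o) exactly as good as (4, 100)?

U(4, 100) = 56.
Set U(6, o) = 56 and solve.
With a = 6: 4√o = 56 − 4·6 = 32, so √o = 8 and o = 64.
Check: U(6, 64) = 56.

o = 64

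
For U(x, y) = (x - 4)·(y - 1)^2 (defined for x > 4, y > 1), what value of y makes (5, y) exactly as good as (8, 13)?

U(8, 13) = 576.
Set U(5, y) = 576 and solve.
With x = 5: (5 − 4) = 1, so (y − 1)^2 = 576/1 = 576.
Taking the square root (with y > 1): y − 1 = 24, so y = 25.
Check: U(5, 25) = 576.

y = 25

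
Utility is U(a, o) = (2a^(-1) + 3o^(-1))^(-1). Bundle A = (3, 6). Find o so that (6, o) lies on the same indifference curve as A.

U depends on (a, o) only through S = 2a^(-1) + 3o^(-1), so equal utility means equal S. At (3, 6): S = 7/6.
With a = 6: 2·6^(-1) = 1/3, so 3o^(-1) = 7/6 − 1/3 = 5/6, i.e. o^(-1) = 5/18.
Hence o = 1/(5/18) = 3.6.
Check: U(6, 3.6) = 0.8571.

o = 3.6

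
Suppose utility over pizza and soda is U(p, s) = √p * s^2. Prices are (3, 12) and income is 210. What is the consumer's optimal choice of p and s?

MU_p = 0.5·p^(-0.5)·s^2 and MU_s = 2·√p·s.
MRS = MU_p/MU_s = (0.25)·s/p.
Tangency: set MRS = p_p/p_s = 3/12 = 0.25.
So (0.25)·s/p = 0.25, i.e. s = p.
Substitute into the budget 3·p + 12·s = 210: 15·p = 210, so p* = 14.
Then s* = 14.

p* = 14, s* = 14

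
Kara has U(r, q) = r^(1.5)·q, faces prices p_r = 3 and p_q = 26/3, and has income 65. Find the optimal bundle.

r* = 13, q* = 3

MU_r = 1.5·√r·q and MU_q = r^(1.5).
MRS = MU_r/MU_q = (1.5)·q/r.
Tangency: set MRS = p_r/p_q = 3/(26/3) = 9/26.
So (1.5)·q/r = 9/26, i.e. q = (3/13)·r.
Substitute into the budget 3·r + (26/3)·q = 65: 5·r = 65, so r* = 13.
Then q* = (3/13)·13 = 3.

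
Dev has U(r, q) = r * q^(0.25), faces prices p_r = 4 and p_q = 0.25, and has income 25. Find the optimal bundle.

MU_r = q^(0.25) and MU_q = 0.25·r·q^(-0.75).
MRS = MU_r/MU_q = (4)·q/r.
Tangency: set MRS = p_r/p_q = 4/0.25 = 16.
So (4)·q/r = 16, i.e. q = 4·r.
Substitute into the budget 4·r + 0.25·q = 25: 5·r = 25, so r* = 5.
Then q* = 4·5 = 20.

r* = 5, q* = 20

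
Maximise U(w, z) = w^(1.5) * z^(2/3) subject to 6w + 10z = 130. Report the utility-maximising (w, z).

w* = 15, z* = 4

MU_w = 1.5·√w·z^(2/3) and MU_z = 2/3·w^(1.5)·z^(-1/3).
MRS = MU_w/MU_z = (2.25)·z/w.
Tangency: set MRS = p_w/p_z = 6/10 = 0.6.
So (2.25)·z/w = 0.6, i.e. z = (4/15)·w.
Substitute into the budget 6·w + 10·z = 130: (26/3)·w = 130, so w* = 15.
Then z* = (4/15)·15 = 4.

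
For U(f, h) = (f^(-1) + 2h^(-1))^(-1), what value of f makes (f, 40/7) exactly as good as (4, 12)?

U depends on (f, h) only through S = f^(-1) + 2h^(-1), so equal utility means equal S. At (4, 12): S = 5/12.
With h = 40/7: 2·(40/7)^(-1) = 0.35, so f^(-1) = 5/12 − 0.35 = 1/15.
Hence f = 1/(1/15) = 15.
Check: U(15, 40/7) = 2.4.

f = 15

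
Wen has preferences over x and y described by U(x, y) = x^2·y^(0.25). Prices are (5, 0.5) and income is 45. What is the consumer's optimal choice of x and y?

x* = 8, y* = 10

MU_x = 2·x·y^(0.25) and MU_y = 0.25·x^2·y^(-0.75).
MRS = MU_x/MU_y = (8)·y/x.
Tangency: set MRS = p_x/p_y = 5/0.5 = 10.
So (8)·y/x = 10, i.e. y = 1.25·x.
Substitute into the budget 5·x + 0.5·y = 45: 5.625·x = 45, so x* = 8.
Then y* = 1.25·8 = 10.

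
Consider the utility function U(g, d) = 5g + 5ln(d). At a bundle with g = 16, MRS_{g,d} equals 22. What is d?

d = 22

MU_g = 5, MU_d = 5/d.
MRS = 5 ÷ (5/d).
MRS depends only on d: d = 22 ⇒ d = 22.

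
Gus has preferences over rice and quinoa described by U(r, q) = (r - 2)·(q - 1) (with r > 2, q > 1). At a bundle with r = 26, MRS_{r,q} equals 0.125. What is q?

q = 4

MU_r = (q−1), MU_q = (r−2).
MRS = (q−1)/(r−2).
Substitute r = 26: MRS = (q − 1)/24. Setting this equal to 0.125 gives q − 1 = 0.125·24 = 3, so q = 4.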